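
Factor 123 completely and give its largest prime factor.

41

123 = 3 · 41
41 is prime.
So 123 = 3 · 41; the largest prime factor is 41.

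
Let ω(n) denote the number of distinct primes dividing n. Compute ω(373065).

373065 = 3 · 124355
124355 = 5 · 24871
24871 = 7 · 3553
3553 = 11 · 323
323 = 17 · 19
373065 = 3 · 5 · 7 · 11 · 17 · 19, which has 6 distinct prime factors.

6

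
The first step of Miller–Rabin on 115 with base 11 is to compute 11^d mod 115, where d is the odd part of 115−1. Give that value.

86

115 − 1 = 114 = 2^1 · 57, so d = 57.
11^1 ≡ 11 (mod 115)
11^2 ≡ 11^2 = 121 ≡ 6 (mod 115)
11^4 ≡ 6^2 = 36 ≡ 36 (mod 115)
11^8 ≡ 36^2 = 1296 ≡ 31 (mod 115)
11^16 ≡ 31^2 = 961 ≡ 41 (mod 115)
11^32 ≡ 41^2 = 1681 ≡ 71 (mod 115)
57 = 32 + 16 + 8 + 1 in binary powers of 2.
So 11^57 ≡ 71 · 41 · 31 · 11 ≡ 86 (mod 115).
Squaring chain: 86; never reaches −1, so base 11 is a Miller–Rabin witness that 115 is composite.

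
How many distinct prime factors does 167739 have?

167739 = 3 · 55913
55913 = 11 · 5083
5083 = 13 · 391
391 = 17 · 23
167739 = 3 · 11 · 13 · 17 · 23, which has 5 distinct prime factors.

5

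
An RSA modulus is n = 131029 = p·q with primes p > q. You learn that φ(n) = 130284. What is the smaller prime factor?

φ(n) = (p−1)(q−1) = n − (p+q) + 1, so p + q = 131029 − 130284 + 1 = 746.
p and q are the roots of t² − 746t + 131029 = 0.
Discriminant: 746² − 4·131029 = 556516 − 524116 = 32400; √32400 = 180.
q = (746 − 180)/2 = 283, p = (746 + 180)/2 = 463.
Check: 283 · 463 = 131029.

283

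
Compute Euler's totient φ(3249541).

3182592

Factor: 3249541 = 113 · 149 · 193.
φ(3249541) = (113−1) · (149−1) · (193−1) = 112 · 148 · 192 = 3182592.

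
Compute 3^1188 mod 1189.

1147

3^1 ≡ 3 (mod 1189)
3^2 ≡ 3^2 = 9 ≡ 9 (mod 1189)
3^4 ≡ 9^2 = 81 ≡ 81 (mod 1189)
3^8 ≡ 81^2 = 6561 ≡ 616 (mod 1189)
3^16 ≡ 616^2 = 379456 ≡ 165 (mod 1189)
3^32 ≡ 165^2 = 27225 ≡ 1067 (mod 1189)
3^64 ≡ 1067^2 = 1138489 ≡ 616 (mod 1189)
3^128 ≡ 616^2 = 379456 ≡ 165 (mod 1189)
3^256 ≡ 165^2 = 27225 ≡ 1067 (mod 1189)
3^512 ≡ 1067^2 = 1138489 ≡ 616 (mod 1189)
3^1024 ≡ 616^2 = 379456 ≡ 165 (mod 1189)
1188 = 1024 + 128 + 32 + 4 in binary powers of 2.
So 3^1188 ≡ 165 · 165 · 1067 · 81 ≡ 1147 (mod 1189).
Since 1147 ≠ 1, base 3 is a Fermat witness: 1189 is composite.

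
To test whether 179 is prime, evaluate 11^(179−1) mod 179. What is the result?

1

11^1 ≡ 11 (mod 179)
11^2 ≡ 11^2 = 121 ≡ 121 (mod 179)
11^4 ≡ 121^2 = 14641 ≡ 142 (mod 179)
11^8 ≡ 142^2 = 20164 ≡ 116 (mod 179)
11^16 ≡ 116^2 = 13456 ≡ 31 (mod 179)
11^32 ≡ 31^2 = 961 ≡ 66 (mod 179)
11^64 ≡ 66^2 = 4356 ≡ 60 (mod 179)
11^128 ≡ 60^2 = 3600 ≡ 20 (mod 179)
178 = 128 + 32 + 16 + 2 in binary powers of 2.
So 11^178 ≡ 20 · 66 · 31 · 121 ≡ 1 (mod 179).
Since the result is 1, base 11 gives no evidence that 179 is composite.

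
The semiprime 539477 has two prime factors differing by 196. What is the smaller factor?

Since p = q + 196, we have 539477 = q(q + 196), so q² + 196q − 539477 = 0.
Discriminant: 196² + 4·539477 = 38416 + 2157908 = 2196324; √2196324 = 1482.
q = (−196 + 1482)/2 = 643, and p = q + 196 = 839.
Check: 643 · 839 = 539477.

643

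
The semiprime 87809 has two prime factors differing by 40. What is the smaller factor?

Since p = q + 40, we have 87809 = q(q + 40), so q² + 40q − 87809 = 0.
Discriminant: 40² + 4·87809 = 1600 + 351236 = 352836; √352836 = 594.
q = (−40 + 594)/2 = 277, and p = q + 40 = 317.
Check: 277 · 317 = 87809.

277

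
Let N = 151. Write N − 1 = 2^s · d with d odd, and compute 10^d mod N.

151 − 1 = 150 = 2^1 · 75, so d = 75.
10^1 ≡ 10 (mod 151)
10^2 ≡ 10^2 = 100 ≡ 100 (mod 151)
10^4 ≡ 100^2 = 10000 ≡ 34 (mod 151)
10^8 ≡ 34^2 = 1156 ≡ 99 (mod 151)
10^16 ≡ 99^2 = 9801 ≡ 137 (mod 151)
10^32 ≡ 137^2 = 18769 ≡ 45 (mod 151)
10^64 ≡ 45^2 = 2025 ≡ 62 (mod 151)
75 = 64 + 8 + 2 + 1 in binary powers of 2.
So 10^75 ≡ 62 · 99 · 100 · 10 ≡ 1 (mod 151).
Since 10^d ≡ 1 (mod 151), base 10 does not prove 151 composite.

1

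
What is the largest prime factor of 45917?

45917 = 17 · 2701
2701 = 37 · 73
73 is prime.
So 45917 = 17 · 37 · 73; the largest prime factor is 73.

73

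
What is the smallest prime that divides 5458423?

67

5458423 is odd.
Digit sum 31, not divisible by 3.
Ends in 3: not divisible by 5.
7: 5458423 = 7·779774 + 5
11: 5458423 = 11·496220 + 3
13: 5458423 = 13·419878 + 9
17: 5458423 = 17·321083 + 12
19: 5458423 = 19·287285 + 8
23: 5458423 = 23·237322 + 17
29: 5458423 = 29·188221 + 14
31: 5458423 = 31·176078 + 5
37: 5458423 = 37·147524 + 35
41: 5458423 = 41·133132 + 11
43: 5458423 = 43·126940 + 3
47: 5458423 = 47·116136 + 31
53: 5458423 = 53·102989 + 6
59: 5458423 = 59·92515 + 38
61: 5458423 = 61·89482 + 21
67: 5458423 = 67·81469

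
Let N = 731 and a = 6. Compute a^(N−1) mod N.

6^1 ≡ 6 (mod 731)
6^2 ≡ 6^2 = 36 ≡ 36 (mod 731)
6^4 ≡ 36^2 = 1296 ≡ 565 (mod 731)
6^8 ≡ 565^2 = 319225 ≡ 509 (mod 731)
6^16 ≡ 509^2 = 259081 ≡ 307 (mod 731)
6^32 ≡ 307^2 = 94249 ≡ 681 (mod 731)
6^64 ≡ 681^2 = 463761 ≡ 307 (mod 731)
6^128 ≡ 307^2 = 94249 ≡ 681 (mod 731)
6^256 ≡ 681^2 = 463761 ≡ 307 (mod 731)
6^512 ≡ 307^2 = 94249 ≡ 681 (mod 731)
730 = 512 + 128 + 64 + 16 + 8 + 2 in binary powers of 2.
So 6^730 ≡ 681 · 681 · 307 · 307 · 509 · 36 ≡ 49 (mod 731).
Since 49 ≠ 1, base 6 is a Fermat witness: 731 is composite.

49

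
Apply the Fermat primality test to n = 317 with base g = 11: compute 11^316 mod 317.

1

11^1 ≡ 11 (mod 317)
11^2 ≡ 11^2 = 121 ≡ 121 (mod 317)
11^4 ≡ 121^2 = 14641 ≡ 59 (mod 317)
11^8 ≡ 59^2 = 3481 ≡ 311 (mod 317)
11^16 ≡ 311^2 = 96721 ≡ 36 (mod 317)
11^32 ≡ 36^2 = 1296 ≡ 28 (mod 317)
11^64 ≡ 28^2 = 784 ≡ 150 (mod 317)
11^128 ≡ 150^2 = 22500 ≡ 310 (mod 317)
11^256 ≡ 310^2 = 96100 ≡ 49 (mod 317)
316 = 256 + 32 + 16 + 8 + 4 in binary powers of 2.
So 11^316 ≡ 49 · 28 · 36 · 311 · 59 ≡ 1 (mod 317).
Since the result is 1, base 11 gives no evidence that 317 is composite.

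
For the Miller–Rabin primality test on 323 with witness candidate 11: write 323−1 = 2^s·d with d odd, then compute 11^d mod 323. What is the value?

45

323 − 1 = 322 = 2^1 · 161, so d = 161.
11^1 ≡ 11 (mod 323)
11^2 ≡ 11^2 = 121 ≡ 121 (mod 323)
11^4 ≡ 121^2 = 14641 ≡ 106 (mod 323)
11^8 ≡ 106^2 = 11236 ≡ 254 (mod 323)
11^16 ≡ 254^2 = 64516 ≡ 239 (mod 323)
11^32 ≡ 239^2 = 57121 ≡ 273 (mod 323)
11^64 ≡ 273^2 = 74529 ≡ 239 (mod 323)
11^128 ≡ 239^2 = 57121 ≡ 273 (mod 323)
161 = 128 + 32 + 1 in binary powers of 2.
So 11^161 ≡ 273 · 273 · 11 ≡ 45 (mod 323).
Squaring chain: 45; never reaches −1, so base 11 is a Miller–Rabin witness that 323 is composite.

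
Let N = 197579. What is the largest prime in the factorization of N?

197579 = 41 · 4819
4819 = 61 · 79
79 is prime.
So 197579 = 41 · 61 · 79; the largest prime factor is 79.

79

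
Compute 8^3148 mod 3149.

1203

8^1 ≡ 8 (mod 3149)
8^2 ≡ 8^2 = 64 ≡ 64 (mod 3149)
8^4 ≡ 64^2 = 4096 ≡ 947 (mod 3149)
8^8 ≡ 947^2 = 896809 ≡ 2493 (mod 3149)
8^16 ≡ 2493^2 = 6215049 ≡ 2072 (mod 3149)
8^32 ≡ 2072^2 = 4293184 ≡ 1097 (mod 3149)
8^64 ≡ 1097^2 = 1203409 ≡ 491 (mod 3149)
8^128 ≡ 491^2 = 241081 ≡ 1757 (mod 3149)
8^256 ≡ 1757^2 = 3087049 ≡ 1029 (mod 3149)
8^512 ≡ 1029^2 = 1058841 ≡ 777 (mod 3149)
8^1024 ≡ 777^2 = 603729 ≡ 2270 (mod 3149)
8^2048 ≡ 2270^2 = 5152900 ≡ 1136 (mod 3149)
3148 = 2048 + 1024 + 64 + 8 + 4 in binary powers of 2.
So 8^3148 ≡ 1136 · 2270 · 491 · 2493 · 947 ≡ 1203 (mod 3149).
Since 1203 ≠ 1, base 8 is a Fermat witness: 3149 is composite.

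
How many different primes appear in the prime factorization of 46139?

46139 = 29 · 1591
1591 = 37 · 43
46139 = 29 · 37 · 43, which has 3 distinct prime factors.

3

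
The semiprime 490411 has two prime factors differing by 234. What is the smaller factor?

Since p = q + 234, we have 490411 = q(q + 234), so q² + 234q − 490411 = 0.
Discriminant: 234² + 4·490411 = 54756 + 1961644 = 2016400; √2016400 = 1420.
q = (−234 + 1420)/2 = 593, and p = q + 234 = 827.
Check: 593 · 827 = 490411.

593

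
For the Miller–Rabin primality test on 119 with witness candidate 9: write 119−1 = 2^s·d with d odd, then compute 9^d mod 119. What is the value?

119 − 1 = 118 = 2^1 · 59, so d = 59.
9^1 ≡ 9 (mod 119)
9^2 ≡ 9^2 = 81 ≡ 81 (mod 119)
9^4 ≡ 81^2 = 6561 ≡ 16 (mod 119)
9^8 ≡ 16^2 = 256 ≡ 18 (mod 119)
9^16 ≡ 18^2 = 324 ≡ 86 (mod 119)
9^32 ≡ 86^2 = 7396 ≡ 18 (mod 119)
59 = 32 + 16 + 8 + 2 + 1 in binary powers of 2.
So 9^59 ≡ 18 · 86 · 18 · 81 · 9 ≡ 32 (mod 119).
Squaring chain: 32; never reaches −1, so base 9 is a Miller–Rabin witness that 119 is composite.

32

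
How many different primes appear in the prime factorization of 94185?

94185 = 3^2 · 10465
10465 = 5 · 2093
2093 = 7 · 299
299 = 13 · 23
94185 = 3^2 · 5 · 7 · 13 · 23, which has 5 distinct prime factors.

5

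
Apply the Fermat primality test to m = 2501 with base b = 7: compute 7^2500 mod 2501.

7^1 ≡ 7 (mod 2501)
7^2 ≡ 7^2 = 49 ≡ 49 (mod 2501)
7^4 ≡ 49^2 = 2401 ≡ 2401 (mod 2501)
7^8 ≡ 2401^2 = 5764801 ≡ 2497 (mod 2501)
7^16 ≡ 2497^2 = 6235009 ≡ 16 (mod 2501)
7^32 ≡ 16^2 = 256 ≡ 256 (mod 2501)
7^64 ≡ 256^2 = 65536 ≡ 510 (mod 2501)
7^128 ≡ 510^2 = 260100 ≡ 2497 (mod 2501)
7^256 ≡ 2497^2 = 6235009 ≡ 16 (mod 2501)
7^512 ≡ 16^2 = 256 ≡ 256 (mod 2501)
7^1024 ≡ 256^2 = 65536 ≡ 510 (mod 2501)
7^2048 ≡ 510^2 = 260100 ≡ 2497 (mod 2501)
2500 = 2048 + 256 + 128 + 64 + 4 in binary powers of 2.
So 7^2500 ≡ 2497 · 16 · 2497 · 510 · 2401 ≡ 1721 (mod 2501).
Since 1721 ≠ 1, base 7 is a Fermat witness: 2501 is composite.

1721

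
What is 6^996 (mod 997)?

1

6^1 ≡ 6 (mod 997)
6^2 ≡ 6^2 = 36 ≡ 36 (mod 997)
6^4 ≡ 36^2 = 1296 ≡ 299 (mod 997)
6^8 ≡ 299^2 = 89401 ≡ 668 (mod 997)
6^16 ≡ 668^2 = 446224 ≡ 565 (mod 997)
6^32 ≡ 565^2 = 319225 ≡ 185 (mod 997)
6^64 ≡ 185^2 = 34225 ≡ 327 (mod 997)
6^128 ≡ 327^2 = 106929 ≡ 250 (mod 997)
6^256 ≡ 250^2 = 62500 ≡ 686 (mod 997)
6^512 ≡ 686^2 = 470596 ≡ 12 (mod 997)
996 = 512 + 256 + 128 + 64 + 32 + 4 in binary powers of 2.
So 6^996 ≡ 12 · 686 · 250 · 327 · 185 · 299 ≡ 1 (mod 997).
Since the result is 1, base 6 gives no evidence that 997 is composite.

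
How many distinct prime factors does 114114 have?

6

114114 = 2 · 57057
57057 = 3 · 19019
19019 = 7 · 2717
2717 = 11 · 247
247 = 13 · 19
114114 = 2 · 3 · 7 · 11 · 13 · 19, which has 6 distinct prime factors.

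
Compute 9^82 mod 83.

1

9^1 ≡ 9 (mod 83)
9^2 ≡ 9^2 = 81 ≡ 81 (mod 83)
9^4 ≡ 81^2 = 6561 ≡ 4 (mod 83)
9^8 ≡ 4^2 = 16 ≡ 16 (mod 83)
9^16 ≡ 16^2 = 256 ≡ 7 (mod 83)
9^32 ≡ 7^2 = 49 ≡ 49 (mod 83)
9^64 ≡ 49^2 = 2401 ≡ 77 (mod 83)
82 = 64 + 16 + 2 in binary powers of 2.
So 9^82 ≡ 77 · 7 · 81 ≡ 1 (mod 83).
Since the result is 1, base 9 gives no evidence that 83 is composite.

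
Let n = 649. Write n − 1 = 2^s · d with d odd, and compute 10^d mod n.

649 − 1 = 648 = 2^3 · 81, so d = 81.
10^1 ≡ 10 (mod 649)
10^2 ≡ 10^2 = 100 ≡ 100 (mod 649)
10^4 ≡ 100^2 = 10000 ≡ 265 (mod 649)
10^8 ≡ 265^2 = 70225 ≡ 133 (mod 649)
10^16 ≡ 133^2 = 17689 ≡ 166 (mod 649)
10^32 ≡ 166^2 = 27556 ≡ 298 (mod 649)
10^64 ≡ 298^2 = 88804 ≡ 540 (mod 649)
81 = 64 + 16 + 1 in binary powers of 2.
So 10^81 ≡ 540 · 166 · 10 ≡ 131 (mod 649).
Squaring chain: 131 → 287 → 595; never reaches −1, so base 10 is a Miller–Rabin witness that 649 is composite.

131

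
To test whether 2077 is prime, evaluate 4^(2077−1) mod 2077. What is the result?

1027

4^1 ≡ 4 (mod 2077)
4^2 ≡ 4^2 = 16 ≡ 16 (mod 2077)
4^4 ≡ 16^2 = 256 ≡ 256 (mod 2077)
4^8 ≡ 256^2 = 65536 ≡ 1149 (mod 2077)
4^16 ≡ 1149^2 = 1320201 ≡ 1306 (mod 2077)
4^32 ≡ 1306^2 = 1705636 ≡ 419 (mod 2077)
4^64 ≡ 419^2 = 175561 ≡ 1093 (mod 2077)
4^128 ≡ 1093^2 = 1194649 ≡ 374 (mod 2077)
4^256 ≡ 374^2 = 139876 ≡ 717 (mod 2077)
4^512 ≡ 717^2 = 514089 ≡ 1070 (mod 2077)
4^1024 ≡ 1070^2 = 1144900 ≡ 473 (mod 2077)
4^2048 ≡ 473^2 = 223729 ≡ 1490 (mod 2077)
2076 = 2048 + 16 + 8 + 4 in binary powers of 2.
So 4^2076 ≡ 1490 · 1306 · 1149 · 256 ≡ 1027 (mod 2077).
Since 1027 ≠ 1, base 4 is a Fermat witness: 2077 is composite.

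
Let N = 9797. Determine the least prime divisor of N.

97

9797 is odd.
Digit sum 32, not divisible by 3.
Ends in 7: not divisible by 5.
7: 9797 = 7·1399 + 4
11: 9797 = 11·890 + 7
13: 9797 = 13·753 + 8
17: 9797 = 17·576 + 5
19: 9797 = 19·515 + 12
23: 9797 = 23·425 + 22
29: 9797 = 29·337 + 24
31: 9797 = 31·316 + 1
37: 9797 = 37·264 + 29
41: 9797 = 41·238 + 39
43: 9797 = 43·227 + 36
47: 9797 = 47·208 + 21
53: 9797 = 53·184 + 45
59: 9797 = 59·166 + 3
61: 9797 = 61·160 + 37
67: 9797 = 67·146 + 15
71: 9797 = 71·137 + 70
73: 9797 = 73·134 + 15
79: 9797 = 79·124 + 1
83: 9797 = 83·118 + 3
89: 9797 = 89·110 + 7
97: 9797 = 97·101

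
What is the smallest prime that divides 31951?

31951 is odd.
Digit sum 19, not divisible by 3.
Ends in 1: not divisible by 5.
7: 31951 = 7·4564 + 3
11: 31951 = 11·2904 + 7
13: 31951 = 13·2457 + 10
17: 31951 = 17·1879 + 8
19: 31951 = 19·1681 + 12
23: 31951 = 23·1389 + 4
29: 31951 = 29·1101 + 22
31: 31951 = 31·1030 + 21
37: 31951 = 37·863 + 20
41: 31951 = 41·779 + 12
43: 31951 = 43·743 + 2
47: 31951 = 47·679 + 38
53: 31951 = 53·602 + 45
59: 31951 = 59·541 + 32
61: 31951 = 61·523 + 48
67: 31951 = 67·476 + 59
71: 31951 = 71·450 + 1
73: 31951 = 73·437 + 50
79: 31951 = 79·404 + 35
83: 31951 = 83·384 + 79
89: 31951 = 89·359

89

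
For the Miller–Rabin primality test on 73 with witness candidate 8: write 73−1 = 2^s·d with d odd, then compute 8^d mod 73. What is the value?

1

73 − 1 = 72 = 2^3 · 9, so d = 9.
8^1 ≡ 8 (mod 73)
8^2 ≡ 8^2 = 64 ≡ 64 (mod 73)
8^4 ≡ 64^2 = 4096 ≡ 8 (mod 73)
8^8 ≡ 8^2 = 64 ≡ 64 (mod 73)
9 = 8 + 1 in binary powers of 2.
So 8^9 ≡ 64 · 8 ≡ 1 (mod 73).
Since 8^d ≡ 1 (mod 73), base 8 does not prove 73 composite.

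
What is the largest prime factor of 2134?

97

2134 = 2 · 1067
1067 = 11 · 97
97 is prime.
So 2134 = 2 · 11 · 97; the largest prime factor is 97.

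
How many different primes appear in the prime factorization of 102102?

102102 = 2 · 51051
51051 = 3 · 17017
17017 = 7 · 2431
2431 = 11 · 221
221 = 13 · 17
102102 = 2 · 3 · 7 · 11 · 13 · 17, which has 6 distinct prime factors.

6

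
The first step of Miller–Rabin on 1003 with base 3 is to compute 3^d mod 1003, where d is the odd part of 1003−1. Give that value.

838

1003 − 1 = 1002 = 2^1 · 501, so d = 501.
3^1 ≡ 3 (mod 1003)
3^2 ≡ 3^2 = 9 ≡ 9 (mod 1003)
3^4 ≡ 9^2 = 81 ≡ 81 (mod 1003)
3^8 ≡ 81^2 = 6561 ≡ 543 (mod 1003)
3^16 ≡ 543^2 = 294849 ≡ 970 (mod 1003)
3^32 ≡ 970^2 = 940900 ≡ 86 (mod 1003)
3^64 ≡ 86^2 = 7396 ≡ 375 (mod 1003)
3^128 ≡ 375^2 = 140625 ≡ 205 (mod 1003)
3^256 ≡ 205^2 = 42025 ≡ 902 (mod 1003)
501 = 256 + 128 + 64 + 32 + 16 + 4 + 1 in binary powers of 2.
So 3^501 ≡ 902 · 205 · 375 · 86 · 970 · 81 · 3 ≡ 838 (mod 1003).
Squaring chain: 838; never reaches −1, so base 3 is a Miller–Rabin witness that 1003 is composite.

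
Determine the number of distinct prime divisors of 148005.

148005 = 3^2 · 16445
16445 = 5 · 3289
3289 = 11 · 299
299 = 13 · 23
148005 = 3^2 · 5 · 11 · 13 · 23, which has 5 distinct prime factors.

5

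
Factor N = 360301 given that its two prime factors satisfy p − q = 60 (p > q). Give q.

571

Since p = q + 60, we have 360301 = q(q + 60), so q² + 60q − 360301 = 0.
Discriminant: 60² + 4·360301 = 3600 + 1441204 = 1444804; √1444804 = 1202.
q = (−60 + 1202)/2 = 571, and p = q + 60 = 631.
Check: 571 · 631 = 360301.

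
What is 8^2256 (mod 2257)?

1925

8^1 ≡ 8 (mod 2257)
8^2 ≡ 8^2 = 64 ≡ 64 (mod 2257)
8^4 ≡ 64^2 = 4096 ≡ 1839 (mod 2257)
8^8 ≡ 1839^2 = 3381921 ≡ 935 (mod 2257)
8^16 ≡ 935^2 = 874225 ≡ 766 (mod 2257)
8^32 ≡ 766^2 = 586756 ≡ 2193 (mod 2257)
8^64 ≡ 2193^2 = 4809249 ≡ 1839 (mod 2257)
8^128 ≡ 1839^2 = 3381921 ≡ 935 (mod 2257)
8^256 ≡ 935^2 = 874225 ≡ 766 (mod 2257)
8^512 ≡ 766^2 = 586756 ≡ 2193 (mod 2257)
8^1024 ≡ 2193^2 = 4809249 ≡ 1839 (mod 2257)
8^2048 ≡ 1839^2 = 3381921 ≡ 935 (mod 2257)
2256 = 2048 + 128 + 64 + 16 in binary powers of 2.
So 8^2256 ≡ 935 · 935 · 1839 · 766 ≡ 1925 (mod 2257).
Since 1925 ≠ 1, base 8 is a Fermat witness: 2257 is composite.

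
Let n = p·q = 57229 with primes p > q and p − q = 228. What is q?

151

Since p = q + 228, we have 57229 = q(q + 228), so q² + 228q − 57229 = 0.
Discriminant: 228² + 4·57229 = 51984 + 228916 = 280900; √280900 = 530.
q = (−228 + 530)/2 = 151, and p = q + 228 = 379.
Check: 151 · 379 = 57229.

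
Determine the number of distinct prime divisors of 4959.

3

4959 = 3^2 · 551
551 = 19 · 29
4959 = 3^2 · 19 · 29, which has 3 distinct prime factors.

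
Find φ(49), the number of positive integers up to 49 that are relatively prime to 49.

42

Factor: 49 = 7^2.
φ(49) = 7^1·(7−1) = 42.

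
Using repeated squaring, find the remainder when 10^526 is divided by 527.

382

10^1 ≡ 10 (mod 527)
10^2 ≡ 10^2 = 100 ≡ 100 (mod 527)
10^4 ≡ 100^2 = 10000 ≡ 514 (mod 527)
10^8 ≡ 514^2 = 264196 ≡ 169 (mod 527)
10^16 ≡ 169^2 = 28561 ≡ 103 (mod 527)
10^32 ≡ 103^2 = 10609 ≡ 69 (mod 527)
10^64 ≡ 69^2 = 4761 ≡ 18 (mod 527)
10^128 ≡ 18^2 = 324 ≡ 324 (mod 527)
10^256 ≡ 324^2 = 104976 ≡ 103 (mod 527)
10^512 ≡ 103^2 = 10609 ≡ 69 (mod 527)
526 = 512 + 8 + 4 + 2 in binary powers of 2.
So 10^526 ≡ 69 · 169 · 514 · 100 ≡ 382 (mod 527).
Since 382 ≠ 1, base 10 is a Fermat witness: 527 is composite.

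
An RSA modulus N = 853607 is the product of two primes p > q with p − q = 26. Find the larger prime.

Since p = q + 26, we have 853607 = q(q + 26), so q² + 26q − 853607 = 0.
Discriminant: 26² + 4·853607 = 676 + 3414428 = 3415104; √3415104 = 1848.
q = (−26 + 1848)/2 = 911, and p = q + 26 = 937.
Check: 911 · 937 = 853607.

937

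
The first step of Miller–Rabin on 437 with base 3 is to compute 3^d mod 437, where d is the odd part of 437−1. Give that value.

437 − 1 = 436 = 2^2 · 109, so d = 109.
3^1 ≡ 3 (mod 437)
3^2 ≡ 3^2 = 9 ≡ 9 (mod 437)
3^4 ≡ 9^2 = 81 ≡ 81 (mod 437)
3^8 ≡ 81^2 = 6561 ≡ 6 (mod 437)
3^16 ≡ 6^2 = 36 ≡ 36 (mod 437)
3^32 ≡ 36^2 = 1296 ≡ 422 (mod 437)
3^64 ≡ 422^2 = 178084 ≡ 225 (mod 437)
109 = 64 + 32 + 8 + 4 + 1 in binary powers of 2.
So 3^109 ≡ 225 · 422 · 6 · 81 · 3 ≡ 307 (mod 437).
Squaring chain: 307 → 294; never reaches −1, so base 3 is a Miller–Rabin witness that 437 is composite.

307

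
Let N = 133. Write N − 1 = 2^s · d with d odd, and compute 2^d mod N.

133 − 1 = 132 = 2^2 · 33, so d = 33.
2^1 ≡ 2 (mod 133)
2^2 ≡ 2^2 = 4 ≡ 4 (mod 133)
2^4 ≡ 4^2 = 16 ≡ 16 (mod 133)
2^8 ≡ 16^2 = 256 ≡ 123 (mod 133)
2^16 ≡ 123^2 = 15129 ≡ 100 (mod 133)
2^32 ≡ 100^2 = 10000 ≡ 25 (mod 133)
33 = 32 + 1 in binary powers of 2.
So 2^33 ≡ 25 · 2 ≡ 50 (mod 133).
Squaring chain: 50 → 106; never reaches −1, so base 2 is a Miller–Rabin witness that 133 is composite.

50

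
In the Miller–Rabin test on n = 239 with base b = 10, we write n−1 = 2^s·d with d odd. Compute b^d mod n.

1

239 − 1 = 238 = 2^1 · 119, so d = 119.
10^1 ≡ 10 (mod 239)
10^2 ≡ 10^2 = 100 ≡ 100 (mod 239)
10^4 ≡ 100^2 = 10000 ≡ 201 (mod 239)
10^8 ≡ 201^2 = 40401 ≡ 10 (mod 239)
10^16 ≡ 10^2 = 100 ≡ 100 (mod 239)
10^32 ≡ 100^2 = 10000 ≡ 201 (mod 239)
10^64 ≡ 201^2 = 40401 ≡ 10 (mod 239)
119 = 64 + 32 + 16 + 4 + 2 + 1 in binary powers of 2.
So 10^119 ≡ 10 · 201 · 100 · 201 · 100 · 10 ≡ 1 (mod 239).
Since 10^d ≡ 1 (mod 239), base 10 does not prove 239 composite.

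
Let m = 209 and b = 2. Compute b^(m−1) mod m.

36

2^1 ≡ 2 (mod 209)
2^2 ≡ 2^2 = 4 ≡ 4 (mod 209)
2^4 ≡ 4^2 = 16 ≡ 16 (mod 209)
2^8 ≡ 16^2 = 256 ≡ 47 (mod 209)
2^16 ≡ 47^2 = 2209 ≡ 119 (mod 209)
2^32 ≡ 119^2 = 14161 ≡ 158 (mod 209)
2^64 ≡ 158^2 = 24964 ≡ 93 (mod 209)
2^128 ≡ 93^2 = 8649 ≡ 80 (mod 209)
208 = 128 + 64 + 16 in binary powers of 2.
So 2^208 ≡ 80 · 93 · 119 ≡ 36 (mod 209).
Since 36 ≠ 1, base 2 is a Fermat witness: 209 is composite.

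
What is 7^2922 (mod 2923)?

433

7^1 ≡ 7 (mod 2923)
7^2 ≡ 7^2 = 49 ≡ 49 (mod 2923)
7^4 ≡ 49^2 = 2401 ≡ 2401 (mod 2923)
7^8 ≡ 2401^2 = 5764801 ≡ 645 (mod 2923)
7^16 ≡ 645^2 = 416025 ≡ 959 (mod 2923)
7^32 ≡ 959^2 = 919681 ≡ 1859 (mod 2923)
7^64 ≡ 1859^2 = 3455881 ≡ 895 (mod 2923)
7^128 ≡ 895^2 = 801025 ≡ 123 (mod 2923)
7^256 ≡ 123^2 = 15129 ≡ 514 (mod 2923)
7^512 ≡ 514^2 = 264196 ≡ 1126 (mod 2923)
7^1024 ≡ 1126^2 = 1267876 ≡ 2217 (mod 2923)
7^2048 ≡ 2217^2 = 4915089 ≡ 1526 (mod 2923)
2922 = 2048 + 512 + 256 + 64 + 32 + 8 + 2 in binary powers of 2.
So 7^2922 ≡ 1526 · 1126 · 514 · 895 · 1859 · 645 · 49 ≡ 433 (mod 2923).
Since 433 ≠ 1, base 7 is a Fermat witness: 2923 is composite.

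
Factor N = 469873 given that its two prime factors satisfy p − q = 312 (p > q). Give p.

Since p = q + 312, we have 469873 = q(q + 312), so q² + 312q − 469873 = 0.
Discriminant: 312² + 4·469873 = 97344 + 1879492 = 1976836; √1976836 = 1406.
q = (−312 + 1406)/2 = 547, and p = q + 312 = 859.
Check: 547 · 859 = 469873.

859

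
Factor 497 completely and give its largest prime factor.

497 = 7 · 71
71 is prime.
So 497 = 7 · 71; the largest prime factor is 71.

71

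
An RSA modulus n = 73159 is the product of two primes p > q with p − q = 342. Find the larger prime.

491

Since p = q + 342, we have 73159 = q(q + 342), so q² + 342q − 73159 = 0.
Discriminant: 342² + 4·73159 = 116964 + 292636 = 409600; √409600 = 640.
q = (−342 + 640)/2 = 149, and p = q + 342 = 491.
Check: 149 · 491 = 73159.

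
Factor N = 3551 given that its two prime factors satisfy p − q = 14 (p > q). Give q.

Since p = q + 14, we have 3551 = q(q + 14), so q² + 14q − 3551 = 0.
Discriminant: 14² + 4·3551 = 196 + 14204 = 14400; √14400 = 120.
q = (−14 + 120)/2 = 53, and p = q + 14 = 67.
Check: 53 · 67 = 3551.

53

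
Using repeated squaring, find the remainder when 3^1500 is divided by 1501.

539

3^1 ≡ 3 (mod 1501)
3^2 ≡ 3^2 = 9 ≡ 9 (mod 1501)
3^4 ≡ 9^2 = 81 ≡ 81 (mod 1501)
3^8 ≡ 81^2 = 6561 ≡ 557 (mod 1501)
3^16 ≡ 557^2 = 310249 ≡ 1043 (mod 1501)
3^32 ≡ 1043^2 = 1087849 ≡ 1125 (mod 1501)
3^64 ≡ 1125^2 = 1265625 ≡ 282 (mod 1501)
3^128 ≡ 282^2 = 79524 ≡ 1472 (mod 1501)
3^256 ≡ 1472^2 = 2166784 ≡ 841 (mod 1501)
3^512 ≡ 841^2 = 707281 ≡ 310 (mod 1501)
3^1024 ≡ 310^2 = 96100 ≡ 36 (mod 1501)
1500 = 1024 + 256 + 128 + 64 + 16 + 8 + 4 in binary powers of 2.
So 3^1500 ≡ 36 · 841 · 1472 · 282 · 1043 · 557 · 81 ≡ 539 (mod 1501).
Since 539 ≠ 1, base 3 is a Fermat witness: 1501 is composite.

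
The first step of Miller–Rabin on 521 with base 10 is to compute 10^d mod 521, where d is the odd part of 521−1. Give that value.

235

521 − 1 = 520 = 2^3 · 65, so d = 65.
10^1 ≡ 10 (mod 521)
10^2 ≡ 10^2 = 100 ≡ 100 (mod 521)
10^4 ≡ 100^2 = 10000 ≡ 101 (mod 521)
10^8 ≡ 101^2 = 10201 ≡ 302 (mod 521)
10^16 ≡ 302^2 = 91204 ≡ 29 (mod 521)
10^32 ≡ 29^2 = 841 ≡ 320 (mod 521)
10^64 ≡ 320^2 = 102400 ≡ 284 (mod 521)
65 = 64 + 1 in binary powers of 2.
So 10^65 ≡ 284 · 10 ≡ 235 (mod 521).
Squaring chain: 235 → 520 → 1; reaches −1, so base 10 does not prove 521 composite.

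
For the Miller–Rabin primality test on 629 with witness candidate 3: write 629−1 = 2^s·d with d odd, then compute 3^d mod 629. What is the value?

437

629 − 1 = 628 = 2^2 · 157, so d = 157.
3^1 ≡ 3 (mod 629)
3^2 ≡ 3^2 = 9 ≡ 9 (mod 629)
3^4 ≡ 9^2 = 81 ≡ 81 (mod 629)
3^8 ≡ 81^2 = 6561 ≡ 271 (mod 629)
3^16 ≡ 271^2 = 73441 ≡ 477 (mod 629)
3^32 ≡ 477^2 = 227529 ≡ 460 (mod 629)
3^64 ≡ 460^2 = 211600 ≡ 256 (mod 629)
3^128 ≡ 256^2 = 65536 ≡ 120 (mod 629)
157 = 128 + 16 + 8 + 4 + 1 in binary powers of 2.
So 3^157 ≡ 120 · 477 · 271 · 81 · 3 ≡ 437 (mod 629).
Squaring chain: 437 → 382; never reaches −1, so base 3 is a Miller–Rabin witness that 629 is composite.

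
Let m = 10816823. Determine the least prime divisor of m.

10816823 is odd.
Digit sum 29, not divisible by 3.
Ends in 3: not divisible by 5.
7: 10816823 = 7·1545260 + 3
11: 10816823 = 11·983347 + 6
13: 10816823 = 13·832063 + 4
17: 10816823 = 17·636283 + 12
19: 10816823 = 19·569306 + 9
23: 10816823 = 23·470296 + 15
29: 10816823 = 29·372993 + 26
31: 10816823 = 31·348929 + 24
37: 10816823 = 37·292346 + 21
41: 10816823 = 41·263824 + 39
43: 10816823 = 43·251554 + 1
47: 10816823 = 47·230145 + 8
53: 10816823 = 53·204091

53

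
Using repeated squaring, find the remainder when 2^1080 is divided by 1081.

2^1 ≡ 2 (mod 1081)
2^2 ≡ 2^2 = 4 ≡ 4 (mod 1081)
2^4 ≡ 4^2 = 16 ≡ 16 (mod 1081)
2^8 ≡ 16^2 = 256 ≡ 256 (mod 1081)
2^16 ≡ 256^2 = 65536 ≡ 676 (mod 1081)
2^32 ≡ 676^2 = 456976 ≡ 794 (mod 1081)
2^64 ≡ 794^2 = 630436 ≡ 213 (mod 1081)
2^128 ≡ 213^2 = 45369 ≡ 1048 (mod 1081)
2^256 ≡ 1048^2 = 1098304 ≡ 8 (mod 1081)
2^512 ≡ 8^2 = 64 ≡ 64 (mod 1081)
2^1024 ≡ 64^2 = 4096 ≡ 853 (mod 1081)
1080 = 1024 + 32 + 16 + 8 in binary powers of 2.
So 2^1080 ≡ 853 · 794 · 676 · 256 ≡ 165 (mod 1081).
Since 165 ≠ 1, base 2 is a Fermat witness: 1081 is composite.

165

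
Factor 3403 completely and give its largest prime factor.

83

3403 = 41 · 83
83 is prime.
So 3403 = 41 · 83; the largest prime factor is 83.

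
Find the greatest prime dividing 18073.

53

18073 = 11 · 1643
1643 = 31 · 53
53 is prime.
So 18073 = 11 · 31 · 53; the largest prime factor is 53.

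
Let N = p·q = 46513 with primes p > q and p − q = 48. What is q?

193

Since p = q + 48, we have 46513 = q(q + 48), so q² + 48q − 46513 = 0.
Discriminant: 48² + 4·46513 = 2304 + 186052 = 188356; √188356 = 434.
q = (−48 + 434)/2 = 193, and p = q + 48 = 241.
Check: 193 · 241 = 46513.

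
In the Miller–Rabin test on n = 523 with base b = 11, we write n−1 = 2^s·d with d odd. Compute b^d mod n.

1

523 − 1 = 522 = 2^1 · 261, so d = 261.
11^1 ≡ 11 (mod 523)
11^2 ≡ 11^2 = 121 ≡ 121 (mod 523)
11^4 ≡ 121^2 = 14641 ≡ 520 (mod 523)
11^8 ≡ 520^2 = 270400 ≡ 9 (mod 523)
11^16 ≡ 9^2 = 81 ≡ 81 (mod 523)
11^32 ≡ 81^2 = 6561 ≡ 285 (mod 523)
11^64 ≡ 285^2 = 81225 ≡ 160 (mod 523)
11^128 ≡ 160^2 = 25600 ≡ 496 (mod 523)
11^256 ≡ 496^2 = 246016 ≡ 206 (mod 523)
261 = 256 + 4 + 1 in binary powers of 2.
So 11^261 ≡ 206 · 520 · 11 ≡ 1 (mod 523).
Since 11^d ≡ 1 (mod 523), base 11 does not prove 523 composite.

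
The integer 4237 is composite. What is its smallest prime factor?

19

4237 is odd.
Digit sum 16, not divisible by 3.
Ends in 7: not divisible by 5.
7: 4237 = 7·605 + 2
11: 4237 = 11·385 + 2
13: 4237 = 13·325 + 12
17: 4237 = 17·249 + 4
19: 4237 = 19·223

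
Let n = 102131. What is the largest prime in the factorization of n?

53

102131 = 41 · 2491
2491 = 47 · 53
53 is prime.
So 102131 = 41 · 47 · 53; the largest prime factor is 53.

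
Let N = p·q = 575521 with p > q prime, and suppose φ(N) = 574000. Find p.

821

φ(n) = (p−1)(q−1) = n − (p+q) + 1, so p + q = 575521 − 574000 + 1 = 1522.
p and q are the roots of t² − 1522t + 575521 = 0.
Discriminant: 1522² − 4·575521 = 2316484 − 2302084 = 14400; √14400 = 120.
q = (1522 − 120)/2 = 701, p = (1522 + 120)/2 = 821.
Check: 701 · 821 = 575521.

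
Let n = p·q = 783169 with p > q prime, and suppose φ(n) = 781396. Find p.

φ(n) = (p−1)(q−1) = n − (p+q) + 1, so p + q = 783169 − 781396 + 1 = 1774.
p and q are the roots of t² − 1774t + 783169 = 0.
Discriminant: 1774² − 4·783169 = 3147076 − 3132676 = 14400; √14400 = 120.
q = (1774 − 120)/2 = 827, p = (1774 + 120)/2 = 947.
Check: 827 · 947 = 783169.

947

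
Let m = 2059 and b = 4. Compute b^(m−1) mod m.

1161

4^1 ≡ 4 (mod 2059)
4^2 ≡ 4^2 = 16 ≡ 16 (mod 2059)
4^4 ≡ 16^2 = 256 ≡ 256 (mod 2059)
4^8 ≡ 256^2 = 65536 ≡ 1707 (mod 2059)
4^16 ≡ 1707^2 = 2913849 ≡ 364 (mod 2059)
4^32 ≡ 364^2 = 132496 ≡ 720 (mod 2059)
4^64 ≡ 720^2 = 518400 ≡ 1591 (mod 2059)
4^128 ≡ 1591^2 = 2531281 ≡ 770 (mod 2059)
4^256 ≡ 770^2 = 592900 ≡ 1967 (mod 2059)
4^512 ≡ 1967^2 = 3869089 ≡ 228 (mod 2059)
4^1024 ≡ 228^2 = 51984 ≡ 509 (mod 2059)
4^2048 ≡ 509^2 = 259081 ≡ 1706 (mod 2059)
2058 = 2048 + 8 + 2 in binary powers of 2.
So 4^2058 ≡ 1706 · 1707 · 16 ≡ 1161 (mod 2059).
Since 1161 ≠ 1, base 4 is a Fermat witness: 2059 is composite.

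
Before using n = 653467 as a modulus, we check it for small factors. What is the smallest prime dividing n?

19

653467 is odd.
Digit sum 31, not divisible by 3.
Ends in 7: not divisible by 5.
7: 653467 = 7·93352 + 3
11: 653467 = 11·59406 + 1
13: 653467 = 13·50266 + 9
17: 653467 = 17·38439 + 4
19: 653467 = 19·34393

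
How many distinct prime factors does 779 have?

2

779 = 19 · 41
779 = 19 · 41, which has 2 distinct prime factors.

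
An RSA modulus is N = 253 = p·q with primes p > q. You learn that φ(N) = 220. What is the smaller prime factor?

11

φ(n) = (p−1)(q−1) = n − (p+q) + 1, so p + q = 253 − 220 + 1 = 34.
p and q are the roots of t² − 34t + 253 = 0.
Discriminant: 34² − 4·253 = 1156 − 1012 = 144; √144 = 12.
q = (34 − 12)/2 = 11, p = (34 + 12)/2 = 23.
Check: 11 · 23 = 253.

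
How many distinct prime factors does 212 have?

212 = 2^2 · 53
212 = 2^2 · 53, which has 2 distinct prime factors.

2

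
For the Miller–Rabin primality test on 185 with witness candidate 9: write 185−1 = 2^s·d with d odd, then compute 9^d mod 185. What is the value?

34

185 − 1 = 184 = 2^3 · 23, so d = 23.
9^1 ≡ 9 (mod 185)
9^2 ≡ 9^2 = 81 ≡ 81 (mod 185)
9^4 ≡ 81^2 = 6561 ≡ 86 (mod 185)
9^8 ≡ 86^2 = 7396 ≡ 181 (mod 185)
9^16 ≡ 181^2 = 32761 ≡ 16 (mod 185)
23 = 16 + 4 + 2 + 1 in binary powers of 2.
So 9^23 ≡ 16 · 86 · 81 · 9 ≡ 34 (mod 185).
Squaring chain: 34 → 46 → 81; never reaches −1, so base 9 is a Miller–Rabin witness that 185 is composite.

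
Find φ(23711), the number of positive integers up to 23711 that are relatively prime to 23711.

23400

Factor: 23711 = 131 · 181.
φ(23711) = (131−1) · (181−1) = 130 · 180 = 23400.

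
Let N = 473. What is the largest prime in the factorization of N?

473 = 11 · 43
43 is prime.
So 473 = 11 · 43; the largest prime factor is 43.

43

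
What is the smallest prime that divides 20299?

20299 is odd.
Digit sum 22, not divisible by 3.
Ends in 9: not divisible by 5.
7: 20299 = 7·2899 + 6
11: 20299 = 11·1845 + 4
13: 20299 = 13·1561 + 6
17: 20299 = 17·1194 + 1
19: 20299 = 19·1068 + 7
23: 20299 = 23·882 + 13
29: 20299 = 29·699 + 28
31: 20299 = 31·654 + 25
37: 20299 = 37·548 + 23
41: 20299 = 41·495 + 4
43: 20299 = 43·472 + 3
47: 20299 = 47·431 + 42
53: 20299 = 53·383

53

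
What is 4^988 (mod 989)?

864

4^1 ≡ 4 (mod 989)
4^2 ≡ 4^2 = 16 ≡ 16 (mod 989)
4^4 ≡ 16^2 = 256 ≡ 256 (mod 989)
4^8 ≡ 256^2 = 65536 ≡ 262 (mod 989)
4^16 ≡ 262^2 = 68644 ≡ 403 (mod 989)
4^32 ≡ 403^2 = 162409 ≡ 213 (mod 989)
4^64 ≡ 213^2 = 45369 ≡ 864 (mod 989)
4^128 ≡ 864^2 = 746496 ≡ 790 (mod 989)
4^256 ≡ 790^2 = 624100 ≡ 41 (mod 989)
4^512 ≡ 41^2 = 1681 ≡ 692 (mod 989)
988 = 512 + 256 + 128 + 64 + 16 + 8 + 4 in binary powers of 2.
So 4^988 ≡ 692 · 41 · 790 · 864 · 403 · 262 · 256 ≡ 864 (mod 989).
Since 864 ≠ 1, base 4 is a Fermat witness: 989 is composite.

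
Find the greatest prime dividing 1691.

1691 = 19 · 89
89 is prime.
So 1691 = 19 · 89; the largest prime factor is 89.

89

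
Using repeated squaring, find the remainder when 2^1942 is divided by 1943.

2^1 ≡ 2 (mod 1943)
2^2 ≡ 2^2 = 4 ≡ 4 (mod 1943)
2^4 ≡ 4^2 = 16 ≡ 16 (mod 1943)
2^8 ≡ 16^2 = 256 ≡ 256 (mod 1943)
2^16 ≡ 256^2 = 65536 ≡ 1417 (mod 1943)
2^32 ≡ 1417^2 = 2007889 ≡ 770 (mod 1943)
2^64 ≡ 770^2 = 592900 ≡ 285 (mod 1943)
2^128 ≡ 285^2 = 81225 ≡ 1562 (mod 1943)
2^256 ≡ 1562^2 = 2439844 ≡ 1379 (mod 1943)
2^512 ≡ 1379^2 = 1901641 ≡ 1387 (mod 1943)
2^1024 ≡ 1387^2 = 1923769 ≡ 199 (mod 1943)
1942 = 1024 + 512 + 256 + 128 + 16 + 4 + 2 in binary powers of 2.
So 2^1942 ≡ 199 · 1387 · 1379 · 1562 · 1417 · 16 · 4 ≡ 1430 (mod 1943).
Since 1430 ≠ 1, base 2 is a Fermat witness: 1943 is composite.

1430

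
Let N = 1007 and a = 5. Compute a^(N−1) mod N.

5^1 ≡ 5 (mod 1007)
5^2 ≡ 5^2 = 25 ≡ 25 (mod 1007)
5^4 ≡ 25^2 = 625 ≡ 625 (mod 1007)
5^8 ≡ 625^2 = 390625 ≡ 916 (mod 1007)
5^16 ≡ 916^2 = 839056 ≡ 225 (mod 1007)
5^32 ≡ 225^2 = 50625 ≡ 275 (mod 1007)
5^64 ≡ 275^2 = 75625 ≡ 100 (mod 1007)
5^128 ≡ 100^2 = 10000 ≡ 937 (mod 1007)
5^256 ≡ 937^2 = 877969 ≡ 872 (mod 1007)
5^512 ≡ 872^2 = 760384 ≡ 99 (mod 1007)
1006 = 512 + 256 + 128 + 64 + 32 + 8 + 4 + 2 in binary powers of 2.
So 5^1006 ≡ 99 · 872 · 937 · 100 · 275 · 916 · 625 · 25 ≡ 643 (mod 1007).
Since 643 ≠ 1, base 5 is a Fermat witness: 1007 is composite.

643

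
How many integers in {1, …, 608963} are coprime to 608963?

Factor: 608963 = 61 · 67 · 149.
φ(608963) = (61−1) · (67−1) · (149−1) = 60 · 66 · 148 = 586080.

586080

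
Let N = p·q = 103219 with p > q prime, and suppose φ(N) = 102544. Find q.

φ(n) = (p−1)(q−1) = n − (p+q) + 1, so p + q = 103219 − 102544 + 1 = 676.
p and q are the roots of t² − 676t + 103219 = 0.
Discriminant: 676² − 4·103219 = 456976 − 412876 = 44100; √44100 = 210.
q = (676 − 210)/2 = 233, p = (676 + 210)/2 = 443.
Check: 233 · 443 = 103219.

233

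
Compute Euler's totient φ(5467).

4200

Factor: 5467 = 7 · 11 · 71.
φ(5467) = (7−1) · (11−1) · (71−1) = 6 · 10 · 70 = 4200.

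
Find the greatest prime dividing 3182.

3182 = 2 · 1591
1591 = 37 · 43
43 is prime.
So 3182 = 2 · 37 · 43; the largest prime factor is 43.

43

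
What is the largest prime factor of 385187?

97

385187 = 11 · 35017
35017 = 19 · 1843
1843 = 19 · 97
97 is prime.
So 385187 = 11 · 19^2 · 97; the largest prime factor is 97.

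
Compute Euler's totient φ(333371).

316480

Factor: 333371 = 41 · 47 · 173.
φ(333371) = (41−1) · (47−1) · (173−1) = 40 · 46 · 172 = 316480.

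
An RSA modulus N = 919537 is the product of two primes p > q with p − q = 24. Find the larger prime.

971

Since p = q + 24, we have 919537 = q(q + 24), so q² + 24q − 919537 = 0.
Discriminant: 24² + 4·919537 = 576 + 3678148 = 3678724; √3678724 = 1918.
q = (−24 + 1918)/2 = 947, and p = q + 24 = 971.
Check: 947 · 971 = 919537.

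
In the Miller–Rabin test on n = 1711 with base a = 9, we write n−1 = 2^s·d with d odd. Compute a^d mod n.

1711 − 1 = 1710 = 2^1 · 855, so d = 855.
9^1 ≡ 9 (mod 1711)
9^2 ≡ 9^2 = 81 ≡ 81 (mod 1711)
9^4 ≡ 81^2 = 6561 ≡ 1428 (mod 1711)
9^8 ≡ 1428^2 = 2039184 ≡ 1383 (mod 1711)
9^16 ≡ 1383^2 = 1912689 ≡ 1502 (mod 1711)
9^32 ≡ 1502^2 = 2256004 ≡ 906 (mod 1711)
9^64 ≡ 906^2 = 820836 ≡ 1267 (mod 1711)
9^128 ≡ 1267^2 = 1605289 ≡ 371 (mod 1711)
9^256 ≡ 371^2 = 137641 ≡ 761 (mod 1711)
9^512 ≡ 761^2 = 579121 ≡ 803 (mod 1711)
855 = 512 + 256 + 64 + 16 + 4 + 2 + 1 in binary powers of 2.
So 9^855 ≡ 803 · 761 · 1267 · 1502 · 1428 · 81 · 9 ≡ 1082 (mod 1711).
Squaring chain: 1082; never reaches −1, so base 9 is a Miller–Rabin witness that 1711 is composite.

1082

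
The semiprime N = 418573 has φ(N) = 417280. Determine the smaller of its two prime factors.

φ(n) = (p−1)(q−1) = n − (p+q) + 1, so p + q = 418573 − 417280 + 1 = 1294.
p and q are the roots of t² − 1294t + 418573 = 0.
Discriminant: 1294² − 4·418573 = 1674436 − 1674292 = 144; √144 = 12.
q = (1294 − 12)/2 = 641, p = (1294 + 12)/2 = 653.
Check: 641 · 653 = 418573.

641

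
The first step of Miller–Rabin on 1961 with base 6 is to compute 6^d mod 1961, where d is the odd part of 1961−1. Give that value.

820

1961 − 1 = 1960 = 2^3 · 245, so d = 245.
6^1 ≡ 6 (mod 1961)
6^2 ≡ 6^2 = 36 ≡ 36 (mod 1961)
6^4 ≡ 36^2 = 1296 ≡ 1296 (mod 1961)
6^8 ≡ 1296^2 = 1679616 ≡ 1000 (mod 1961)
6^16 ≡ 1000^2 = 1000000 ≡ 1851 (mod 1961)
6^32 ≡ 1851^2 = 3426201 ≡ 334 (mod 1961)
6^64 ≡ 334^2 = 111556 ≡ 1740 (mod 1961)
6^128 ≡ 1740^2 = 3027600 ≡ 1777 (mod 1961)
245 = 128 + 64 + 32 + 16 + 4 + 1 in binary powers of 2.
So 6^245 ≡ 1777 · 1740 · 334 · 1851 · 1296 · 6 ≡ 820 (mod 1961).
Squaring chain: 820 → 1738 → 704; never reaches −1, so base 6 is a Miller–Rabin witness that 1961 is composite.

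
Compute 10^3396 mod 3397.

10^1 ≡ 10 (mod 3397)
10^2 ≡ 10^2 = 100 ≡ 100 (mod 3397)
10^4 ≡ 100^2 = 10000 ≡ 3206 (mod 3397)
10^8 ≡ 3206^2 = 10278436 ≡ 2511 (mod 3397)
10^16 ≡ 2511^2 = 6305121 ≡ 289 (mod 3397)
10^32 ≡ 289^2 = 83521 ≡ 1993 (mod 3397)
10^64 ≡ 1993^2 = 3972049 ≡ 956 (mod 3397)
10^128 ≡ 956^2 = 913936 ≡ 143 (mod 3397)
10^256 ≡ 143^2 = 20449 ≡ 67 (mod 3397)
10^512 ≡ 67^2 = 4489 ≡ 1092 (mod 3397)
10^1024 ≡ 1092^2 = 1192464 ≡ 117 (mod 3397)
10^2048 ≡ 117^2 = 13689 ≡ 101 (mod 3397)
3396 = 2048 + 1024 + 256 + 64 + 4 in binary powers of 2.
So 10^3396 ≡ 101 · 117 · 67 · 956 · 3206 ≡ 3370 (mod 3397).
Since 3370 ≠ 1, base 10 is a Fermat witness: 3397 is composite.

3370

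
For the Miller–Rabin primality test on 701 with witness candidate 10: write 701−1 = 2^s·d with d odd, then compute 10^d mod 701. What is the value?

701 − 1 = 700 = 2^2 · 175, so d = 175.
10^1 ≡ 10 (mod 701)
10^2 ≡ 10^2 = 100 ≡ 100 (mod 701)
10^4 ≡ 100^2 = 10000 ≡ 186 (mod 701)
10^8 ≡ 186^2 = 34596 ≡ 247 (mod 701)
10^16 ≡ 247^2 = 61009 ≡ 22 (mod 701)
10^32 ≡ 22^2 = 484 ≡ 484 (mod 701)
10^64 ≡ 484^2 = 234256 ≡ 122 (mod 701)
10^128 ≡ 122^2 = 14884 ≡ 163 (mod 701)
175 = 128 + 32 + 8 + 4 + 2 + 1 in binary powers of 2.
So 10^175 ≡ 163 · 484 · 247 · 186 · 100 · 10 ≡ 135 (mod 701).
Squaring chain: 135 → 700; reaches −1, so base 10 does not prove 701 composite.

135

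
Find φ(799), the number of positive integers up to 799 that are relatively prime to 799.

736

Factor: 799 = 17 · 47.
φ(799) = (17−1) · (47−1) = 16 · 46 = 736.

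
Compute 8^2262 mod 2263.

1242

8^1 ≡ 8 (mod 2263)
8^2 ≡ 8^2 = 64 ≡ 64 (mod 2263)
8^4 ≡ 64^2 = 4096 ≡ 1833 (mod 2263)
8^8 ≡ 1833^2 = 3359889 ≡ 1597 (mod 2263)
8^16 ≡ 1597^2 = 2550409 ≡ 8 (mod 2263)
8^32 ≡ 8^2 = 64 ≡ 64 (mod 2263)
8^64 ≡ 64^2 = 4096 ≡ 1833 (mod 2263)
8^128 ≡ 1833^2 = 3359889 ≡ 1597 (mod 2263)
8^256 ≡ 1597^2 = 2550409 ≡ 8 (mod 2263)
8^512 ≡ 8^2 = 64 ≡ 64 (mod 2263)
8^1024 ≡ 64^2 = 4096 ≡ 1833 (mod 2263)
8^2048 ≡ 1833^2 = 3359889 ≡ 1597 (mod 2263)
2262 = 2048 + 128 + 64 + 16 + 4 + 2 in binary powers of 2.
So 8^2262 ≡ 1597 · 1597 · 1833 · 8 · 1833 · 64 ≡ 1242 (mod 2263).
Since 1242 ≠ 1, base 8 is a Fermat witness: 2263 is composite.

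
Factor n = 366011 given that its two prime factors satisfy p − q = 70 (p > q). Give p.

641

Since p = q + 70, we have 366011 = q(q + 70), so q² + 70q − 366011 = 0.
Discriminant: 70² + 4·366011 = 4900 + 1464044 = 1468944; √1468944 = 1212.
q = (−70 + 1212)/2 = 571, and p = q + 70 = 641.
Check: 571 · 641 = 366011.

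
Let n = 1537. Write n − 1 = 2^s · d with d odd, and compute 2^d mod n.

1537 − 1 = 1536 = 2^9 · 3, so d = 3.
2^1 ≡ 2 (mod 1537)
2^2 ≡ 2^2 = 4 ≡ 4 (mod 1537)
3 = 2 + 1 in binary powers of 2.
So 2^3 ≡ 4 · 2 ≡ 8 (mod 1537).
Squaring chain: 8 → 64 → 1022 → 861 → 487 → 471 → 513 → 342 → 152; never reaches −1, so base 2 is a Miller–Rabin witness that 1537 is composite.

8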